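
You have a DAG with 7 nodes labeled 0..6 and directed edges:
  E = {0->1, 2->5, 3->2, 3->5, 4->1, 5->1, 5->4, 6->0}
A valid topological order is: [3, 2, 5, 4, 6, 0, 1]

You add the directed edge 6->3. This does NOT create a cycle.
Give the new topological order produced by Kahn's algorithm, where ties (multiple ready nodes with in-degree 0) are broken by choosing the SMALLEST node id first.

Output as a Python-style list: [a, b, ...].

Answer: [6, 0, 3, 2, 5, 4, 1]

Derivation:
Old toposort: [3, 2, 5, 4, 6, 0, 1]
Added edge: 6->3
Position of 6 (4) > position of 3 (0). Must reorder: 6 must now come before 3.
Run Kahn's algorithm (break ties by smallest node id):
  initial in-degrees: [1, 3, 1, 1, 1, 2, 0]
  ready (indeg=0): [6]
  pop 6: indeg[0]->0; indeg[3]->0 | ready=[0, 3] | order so far=[6]
  pop 0: indeg[1]->2 | ready=[3] | order so far=[6, 0]
  pop 3: indeg[2]->0; indeg[5]->1 | ready=[2] | order so far=[6, 0, 3]
  pop 2: indeg[5]->0 | ready=[5] | order so far=[6, 0, 3, 2]
  pop 5: indeg[1]->1; indeg[4]->0 | ready=[4] | order so far=[6, 0, 3, 2, 5]
  pop 4: indeg[1]->0 | ready=[1] | order so far=[6, 0, 3, 2, 5, 4]
  pop 1: no out-edges | ready=[] | order so far=[6, 0, 3, 2, 5, 4, 1]
  Result: [6, 0, 3, 2, 5, 4, 1]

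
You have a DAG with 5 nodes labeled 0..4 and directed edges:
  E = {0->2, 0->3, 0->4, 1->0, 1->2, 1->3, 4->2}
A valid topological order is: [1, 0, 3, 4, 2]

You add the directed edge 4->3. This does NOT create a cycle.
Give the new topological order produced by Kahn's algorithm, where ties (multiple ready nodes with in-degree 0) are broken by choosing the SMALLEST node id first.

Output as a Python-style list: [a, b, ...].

Old toposort: [1, 0, 3, 4, 2]
Added edge: 4->3
Position of 4 (3) > position of 3 (2). Must reorder: 4 must now come before 3.
Run Kahn's algorithm (break ties by smallest node id):
  initial in-degrees: [1, 0, 3, 3, 1]
  ready (indeg=0): [1]
  pop 1: indeg[0]->0; indeg[2]->2; indeg[3]->2 | ready=[0] | order so far=[1]
  pop 0: indeg[2]->1; indeg[3]->1; indeg[4]->0 | ready=[4] | order so far=[1, 0]
  pop 4: indeg[2]->0; indeg[3]->0 | ready=[2, 3] | order so far=[1, 0, 4]
  pop 2: no out-edges | ready=[3] | order so far=[1, 0, 4, 2]
  pop 3: no out-edges | ready=[] | order so far=[1, 0, 4, 2, 3]
  Result: [1, 0, 4, 2, 3]

Answer: [1, 0, 4, 2, 3]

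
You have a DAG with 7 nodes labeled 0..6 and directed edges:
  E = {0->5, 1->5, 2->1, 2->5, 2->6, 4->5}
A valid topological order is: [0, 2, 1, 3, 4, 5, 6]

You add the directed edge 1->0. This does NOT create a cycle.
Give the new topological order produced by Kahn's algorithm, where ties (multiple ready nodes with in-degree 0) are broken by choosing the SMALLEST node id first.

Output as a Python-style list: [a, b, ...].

Answer: [2, 1, 0, 3, 4, 5, 6]

Derivation:
Old toposort: [0, 2, 1, 3, 4, 5, 6]
Added edge: 1->0
Position of 1 (2) > position of 0 (0). Must reorder: 1 must now come before 0.
Run Kahn's algorithm (break ties by smallest node id):
  initial in-degrees: [1, 1, 0, 0, 0, 4, 1]
  ready (indeg=0): [2, 3, 4]
  pop 2: indeg[1]->0; indeg[5]->3; indeg[6]->0 | ready=[1, 3, 4, 6] | order so far=[2]
  pop 1: indeg[0]->0; indeg[5]->2 | ready=[0, 3, 4, 6] | order so far=[2, 1]
  pop 0: indeg[5]->1 | ready=[3, 4, 6] | order so far=[2, 1, 0]
  pop 3: no out-edges | ready=[4, 6] | order so far=[2, 1, 0, 3]
  pop 4: indeg[5]->0 | ready=[5, 6] | order so far=[2, 1, 0, 3, 4]
  pop 5: no out-edges | ready=[6] | order so far=[2, 1, 0, 3, 4, 5]
  pop 6: no out-edges | ready=[] | order so far=[2, 1, 0, 3, 4, 5, 6]
  Result: [2, 1, 0, 3, 4, 5, 6]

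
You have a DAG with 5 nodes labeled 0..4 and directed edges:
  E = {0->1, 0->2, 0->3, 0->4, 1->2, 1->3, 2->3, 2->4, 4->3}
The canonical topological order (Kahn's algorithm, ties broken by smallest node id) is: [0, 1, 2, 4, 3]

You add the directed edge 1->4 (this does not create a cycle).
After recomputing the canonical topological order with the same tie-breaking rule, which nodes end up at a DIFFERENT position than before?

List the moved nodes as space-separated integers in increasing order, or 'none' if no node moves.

Old toposort: [0, 1, 2, 4, 3]
Added edge 1->4
Recompute Kahn (smallest-id tiebreak):
  initial in-degrees: [0, 1, 2, 4, 3]
  ready (indeg=0): [0]
  pop 0: indeg[1]->0; indeg[2]->1; indeg[3]->3; indeg[4]->2 | ready=[1] | order so far=[0]
  pop 1: indeg[2]->0; indeg[3]->2; indeg[4]->1 | ready=[2] | order so far=[0, 1]
  pop 2: indeg[3]->1; indeg[4]->0 | ready=[4] | order so far=[0, 1, 2]
  pop 4: indeg[3]->0 | ready=[3] | order so far=[0, 1, 2, 4]
  pop 3: no out-edges | ready=[] | order so far=[0, 1, 2, 4, 3]
New canonical toposort: [0, 1, 2, 4, 3]
Compare positions:
  Node 0: index 0 -> 0 (same)
  Node 1: index 1 -> 1 (same)
  Node 2: index 2 -> 2 (same)
  Node 3: index 4 -> 4 (same)
  Node 4: index 3 -> 3 (same)
Nodes that changed position: none

Answer: none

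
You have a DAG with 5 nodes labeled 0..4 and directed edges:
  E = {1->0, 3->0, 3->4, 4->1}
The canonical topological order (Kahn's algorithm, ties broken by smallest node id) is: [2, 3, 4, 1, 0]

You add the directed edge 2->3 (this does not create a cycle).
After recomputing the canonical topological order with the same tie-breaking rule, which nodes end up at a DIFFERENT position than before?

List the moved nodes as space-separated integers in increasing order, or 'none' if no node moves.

Answer: none

Derivation:
Old toposort: [2, 3, 4, 1, 0]
Added edge 2->3
Recompute Kahn (smallest-id tiebreak):
  initial in-degrees: [2, 1, 0, 1, 1]
  ready (indeg=0): [2]
  pop 2: indeg[3]->0 | ready=[3] | order so far=[2]
  pop 3: indeg[0]->1; indeg[4]->0 | ready=[4] | order so far=[2, 3]
  pop 4: indeg[1]->0 | ready=[1] | order so far=[2, 3, 4]
  pop 1: indeg[0]->0 | ready=[0] | order so far=[2, 3, 4, 1]
  pop 0: no out-edges | ready=[] | order so far=[2, 3, 4, 1, 0]
New canonical toposort: [2, 3, 4, 1, 0]
Compare positions:
  Node 0: index 4 -> 4 (same)
  Node 1: index 3 -> 3 (same)
  Node 2: index 0 -> 0 (same)
  Node 3: index 1 -> 1 (same)
  Node 4: index 2 -> 2 (same)
Nodes that changed position: none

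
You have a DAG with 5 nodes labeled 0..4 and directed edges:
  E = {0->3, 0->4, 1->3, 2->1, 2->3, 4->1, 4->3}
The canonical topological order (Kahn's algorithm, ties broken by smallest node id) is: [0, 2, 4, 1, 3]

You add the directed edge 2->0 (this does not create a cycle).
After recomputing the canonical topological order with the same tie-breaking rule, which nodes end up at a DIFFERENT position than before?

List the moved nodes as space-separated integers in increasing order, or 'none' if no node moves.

Answer: 0 2

Derivation:
Old toposort: [0, 2, 4, 1, 3]
Added edge 2->0
Recompute Kahn (smallest-id tiebreak):
  initial in-degrees: [1, 2, 0, 4, 1]
  ready (indeg=0): [2]
  pop 2: indeg[0]->0; indeg[1]->1; indeg[3]->3 | ready=[0] | order so far=[2]
  pop 0: indeg[3]->2; indeg[4]->0 | ready=[4] | order so far=[2, 0]
  pop 4: indeg[1]->0; indeg[3]->1 | ready=[1] | order so far=[2, 0, 4]
  pop 1: indeg[3]->0 | ready=[3] | order so far=[2, 0, 4, 1]
  pop 3: no out-edges | ready=[] | order so far=[2, 0, 4, 1, 3]
New canonical toposort: [2, 0, 4, 1, 3]
Compare positions:
  Node 0: index 0 -> 1 (moved)
  Node 1: index 3 -> 3 (same)
  Node 2: index 1 -> 0 (moved)
  Node 3: index 4 -> 4 (same)
  Node 4: index 2 -> 2 (same)
Nodes that changed position: 0 2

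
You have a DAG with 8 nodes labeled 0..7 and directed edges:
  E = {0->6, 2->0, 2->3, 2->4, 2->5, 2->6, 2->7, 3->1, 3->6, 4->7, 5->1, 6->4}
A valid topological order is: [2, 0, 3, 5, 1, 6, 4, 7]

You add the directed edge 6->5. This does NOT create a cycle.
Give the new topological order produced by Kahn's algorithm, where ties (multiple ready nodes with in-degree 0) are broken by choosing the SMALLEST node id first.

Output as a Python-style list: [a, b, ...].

Answer: [2, 0, 3, 6, 4, 5, 1, 7]

Derivation:
Old toposort: [2, 0, 3, 5, 1, 6, 4, 7]
Added edge: 6->5
Position of 6 (5) > position of 5 (3). Must reorder: 6 must now come before 5.
Run Kahn's algorithm (break ties by smallest node id):
  initial in-degrees: [1, 2, 0, 1, 2, 2, 3, 2]
  ready (indeg=0): [2]
  pop 2: indeg[0]->0; indeg[3]->0; indeg[4]->1; indeg[5]->1; indeg[6]->2; indeg[7]->1 | ready=[0, 3] | order so far=[2]
  pop 0: indeg[6]->1 | ready=[3] | order so far=[2, 0]
  pop 3: indeg[1]->1; indeg[6]->0 | ready=[6] | order so far=[2, 0, 3]
  pop 6: indeg[4]->0; indeg[5]->0 | ready=[4, 5] | order so far=[2, 0, 3, 6]
  pop 4: indeg[7]->0 | ready=[5, 7] | order so far=[2, 0, 3, 6, 4]
  pop 5: indeg[1]->0 | ready=[1, 7] | order so far=[2, 0, 3, 6, 4, 5]
  pop 1: no out-edges | ready=[7] | order so far=[2, 0, 3, 6, 4, 5, 1]
  pop 7: no out-edges | ready=[] | order so far=[2, 0, 3, 6, 4, 5, 1, 7]
  Result: [2, 0, 3, 6, 4, 5, 1, 7]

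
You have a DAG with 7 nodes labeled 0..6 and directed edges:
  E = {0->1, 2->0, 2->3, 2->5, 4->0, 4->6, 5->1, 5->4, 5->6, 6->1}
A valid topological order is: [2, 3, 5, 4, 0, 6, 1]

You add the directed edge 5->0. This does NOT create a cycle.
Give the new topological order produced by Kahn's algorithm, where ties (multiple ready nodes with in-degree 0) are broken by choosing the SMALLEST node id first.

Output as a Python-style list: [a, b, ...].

Old toposort: [2, 3, 5, 4, 0, 6, 1]
Added edge: 5->0
Position of 5 (2) < position of 0 (4). Old order still valid.
Run Kahn's algorithm (break ties by smallest node id):
  initial in-degrees: [3, 3, 0, 1, 1, 1, 2]
  ready (indeg=0): [2]
  pop 2: indeg[0]->2; indeg[3]->0; indeg[5]->0 | ready=[3, 5] | order so far=[2]
  pop 3: no out-edges | ready=[5] | order so far=[2, 3]
  pop 5: indeg[0]->1; indeg[1]->2; indeg[4]->0; indeg[6]->1 | ready=[4] | order so far=[2, 3, 5]
  pop 4: indeg[0]->0; indeg[6]->0 | ready=[0, 6] | order so far=[2, 3, 5, 4]
  pop 0: indeg[1]->1 | ready=[6] | order so far=[2, 3, 5, 4, 0]
  pop 6: indeg[1]->0 | ready=[1] | order so far=[2, 3, 5, 4, 0, 6]
  pop 1: no out-edges | ready=[] | order so far=[2, 3, 5, 4, 0, 6, 1]
  Result: [2, 3, 5, 4, 0, 6, 1]

Answer: [2, 3, 5, 4, 0, 6, 1]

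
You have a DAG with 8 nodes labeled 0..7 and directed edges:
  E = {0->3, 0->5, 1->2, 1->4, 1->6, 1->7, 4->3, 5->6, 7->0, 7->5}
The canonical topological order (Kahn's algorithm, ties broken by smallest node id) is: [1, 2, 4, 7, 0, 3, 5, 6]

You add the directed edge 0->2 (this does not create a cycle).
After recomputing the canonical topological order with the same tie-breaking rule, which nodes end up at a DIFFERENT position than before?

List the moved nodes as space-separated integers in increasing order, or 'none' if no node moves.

Answer: 0 2 4 7

Derivation:
Old toposort: [1, 2, 4, 7, 0, 3, 5, 6]
Added edge 0->2
Recompute Kahn (smallest-id tiebreak):
  initial in-degrees: [1, 0, 2, 2, 1, 2, 2, 1]
  ready (indeg=0): [1]
  pop 1: indeg[2]->1; indeg[4]->0; indeg[6]->1; indeg[7]->0 | ready=[4, 7] | order so far=[1]
  pop 4: indeg[3]->1 | ready=[7] | order so far=[1, 4]
  pop 7: indeg[0]->0; indeg[5]->1 | ready=[0] | order so far=[1, 4, 7]
  pop 0: indeg[2]->0; indeg[3]->0; indeg[5]->0 | ready=[2, 3, 5] | order so far=[1, 4, 7, 0]
  pop 2: no out-edges | ready=[3, 5] | order so far=[1, 4, 7, 0, 2]
  pop 3: no out-edges | ready=[5] | order so far=[1, 4, 7, 0, 2, 3]
  pop 5: indeg[6]->0 | ready=[6] | order so far=[1, 4, 7, 0, 2, 3, 5]
  pop 6: no out-edges | ready=[] | order so far=[1, 4, 7, 0, 2, 3, 5, 6]
New canonical toposort: [1, 4, 7, 0, 2, 3, 5, 6]
Compare positions:
  Node 0: index 4 -> 3 (moved)
  Node 1: index 0 -> 0 (same)
  Node 2: index 1 -> 4 (moved)
  Node 3: index 5 -> 5 (same)
  Node 4: index 2 -> 1 (moved)
  Node 5: index 6 -> 6 (same)
  Node 6: index 7 -> 7 (same)
  Node 7: index 3 -> 2 (moved)
Nodes that changed position: 0 2 4 7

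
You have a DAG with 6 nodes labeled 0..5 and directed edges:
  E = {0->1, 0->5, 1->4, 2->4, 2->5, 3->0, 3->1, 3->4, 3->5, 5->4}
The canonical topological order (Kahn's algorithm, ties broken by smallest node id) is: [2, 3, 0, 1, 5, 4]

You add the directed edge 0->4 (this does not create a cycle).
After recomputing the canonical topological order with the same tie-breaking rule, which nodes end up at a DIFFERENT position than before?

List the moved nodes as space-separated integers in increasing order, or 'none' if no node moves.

Old toposort: [2, 3, 0, 1, 5, 4]
Added edge 0->4
Recompute Kahn (smallest-id tiebreak):
  initial in-degrees: [1, 2, 0, 0, 5, 3]
  ready (indeg=0): [2, 3]
  pop 2: indeg[4]->4; indeg[5]->2 | ready=[3] | order so far=[2]
  pop 3: indeg[0]->0; indeg[1]->1; indeg[4]->3; indeg[5]->1 | ready=[0] | order so far=[2, 3]
  pop 0: indeg[1]->0; indeg[4]->2; indeg[5]->0 | ready=[1, 5] | order so far=[2, 3, 0]
  pop 1: indeg[4]->1 | ready=[5] | order so far=[2, 3, 0, 1]
  pop 5: indeg[4]->0 | ready=[4] | order so far=[2, 3, 0, 1, 5]
  pop 4: no out-edges | ready=[] | order so far=[2, 3, 0, 1, 5, 4]
New canonical toposort: [2, 3, 0, 1, 5, 4]
Compare positions:
  Node 0: index 2 -> 2 (same)
  Node 1: index 3 -> 3 (same)
  Node 2: index 0 -> 0 (same)
  Node 3: index 1 -> 1 (same)
  Node 4: index 5 -> 5 (same)
  Node 5: index 4 -> 4 (same)
Nodes that changed position: none

Answer: none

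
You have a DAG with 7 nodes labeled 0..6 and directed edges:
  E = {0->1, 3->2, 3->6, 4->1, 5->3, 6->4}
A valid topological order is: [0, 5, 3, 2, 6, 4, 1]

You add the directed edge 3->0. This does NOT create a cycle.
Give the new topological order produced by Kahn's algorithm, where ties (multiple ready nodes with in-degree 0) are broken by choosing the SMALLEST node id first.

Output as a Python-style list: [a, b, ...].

Old toposort: [0, 5, 3, 2, 6, 4, 1]
Added edge: 3->0
Position of 3 (2) > position of 0 (0). Must reorder: 3 must now come before 0.
Run Kahn's algorithm (break ties by smallest node id):
  initial in-degrees: [1, 2, 1, 1, 1, 0, 1]
  ready (indeg=0): [5]
  pop 5: indeg[3]->0 | ready=[3] | order so far=[5]
  pop 3: indeg[0]->0; indeg[2]->0; indeg[6]->0 | ready=[0, 2, 6] | order so far=[5, 3]
  pop 0: indeg[1]->1 | ready=[2, 6] | order so far=[5, 3, 0]
  pop 2: no out-edges | ready=[6] | order so far=[5, 3, 0, 2]
  pop 6: indeg[4]->0 | ready=[4] | order so far=[5, 3, 0, 2, 6]
  pop 4: indeg[1]->0 | ready=[1] | order so far=[5, 3, 0, 2, 6, 4]
  pop 1: no out-edges | ready=[] | order so far=[5, 3, 0, 2, 6, 4, 1]
  Result: [5, 3, 0, 2, 6, 4, 1]

Answer: [5, 3, 0, 2, 6, 4, 1]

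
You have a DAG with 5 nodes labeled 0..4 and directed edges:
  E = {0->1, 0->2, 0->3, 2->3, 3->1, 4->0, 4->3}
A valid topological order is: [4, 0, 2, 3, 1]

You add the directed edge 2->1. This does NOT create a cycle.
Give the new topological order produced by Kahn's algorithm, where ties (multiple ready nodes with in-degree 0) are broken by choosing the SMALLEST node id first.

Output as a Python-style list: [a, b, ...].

Old toposort: [4, 0, 2, 3, 1]
Added edge: 2->1
Position of 2 (2) < position of 1 (4). Old order still valid.
Run Kahn's algorithm (break ties by smallest node id):
  initial in-degrees: [1, 3, 1, 3, 0]
  ready (indeg=0): [4]
  pop 4: indeg[0]->0; indeg[3]->2 | ready=[0] | order so far=[4]
  pop 0: indeg[1]->2; indeg[2]->0; indeg[3]->1 | ready=[2] | order so far=[4, 0]
  pop 2: indeg[1]->1; indeg[3]->0 | ready=[3] | order so far=[4, 0, 2]
  pop 3: indeg[1]->0 | ready=[1] | order so far=[4, 0, 2, 3]
  pop 1: no out-edges | ready=[] | order so far=[4, 0, 2, 3, 1]
  Result: [4, 0, 2, 3, 1]

Answer: [4, 0, 2, 3, 1]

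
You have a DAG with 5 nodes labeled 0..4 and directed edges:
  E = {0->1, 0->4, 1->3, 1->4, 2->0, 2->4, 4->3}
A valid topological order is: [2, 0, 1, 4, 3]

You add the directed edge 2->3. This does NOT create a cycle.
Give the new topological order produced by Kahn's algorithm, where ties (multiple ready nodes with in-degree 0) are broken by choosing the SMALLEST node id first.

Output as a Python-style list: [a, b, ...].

Answer: [2, 0, 1, 4, 3]

Derivation:
Old toposort: [2, 0, 1, 4, 3]
Added edge: 2->3
Position of 2 (0) < position of 3 (4). Old order still valid.
Run Kahn's algorithm (break ties by smallest node id):
  initial in-degrees: [1, 1, 0, 3, 3]
  ready (indeg=0): [2]
  pop 2: indeg[0]->0; indeg[3]->2; indeg[4]->2 | ready=[0] | order so far=[2]
  pop 0: indeg[1]->0; indeg[4]->1 | ready=[1] | order so far=[2, 0]
  pop 1: indeg[3]->1; indeg[4]->0 | ready=[4] | order so far=[2, 0, 1]
  pop 4: indeg[3]->0 | ready=[3] | order so far=[2, 0, 1, 4]
  pop 3: no out-edges | ready=[] | order so far=[2, 0, 1, 4, 3]
  Result: [2, 0, 1, 4, 3]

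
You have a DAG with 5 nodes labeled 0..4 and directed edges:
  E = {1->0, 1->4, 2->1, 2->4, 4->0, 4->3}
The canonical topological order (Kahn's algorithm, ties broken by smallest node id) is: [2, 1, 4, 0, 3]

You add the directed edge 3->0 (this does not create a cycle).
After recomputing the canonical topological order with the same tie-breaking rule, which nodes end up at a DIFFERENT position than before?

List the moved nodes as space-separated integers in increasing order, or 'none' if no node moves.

Old toposort: [2, 1, 4, 0, 3]
Added edge 3->0
Recompute Kahn (smallest-id tiebreak):
  initial in-degrees: [3, 1, 0, 1, 2]
  ready (indeg=0): [2]
  pop 2: indeg[1]->0; indeg[4]->1 | ready=[1] | order so far=[2]
  pop 1: indeg[0]->2; indeg[4]->0 | ready=[4] | order so far=[2, 1]
  pop 4: indeg[0]->1; indeg[3]->0 | ready=[3] | order so far=[2, 1, 4]
  pop 3: indeg[0]->0 | ready=[0] | order so far=[2, 1, 4, 3]
  pop 0: no out-edges | ready=[] | order so far=[2, 1, 4, 3, 0]
New canonical toposort: [2, 1, 4, 3, 0]
Compare positions:
  Node 0: index 3 -> 4 (moved)
  Node 1: index 1 -> 1 (same)
  Node 2: index 0 -> 0 (same)
  Node 3: index 4 -> 3 (moved)
  Node 4: index 2 -> 2 (same)
Nodes that changed position: 0 3

Answer: 0 3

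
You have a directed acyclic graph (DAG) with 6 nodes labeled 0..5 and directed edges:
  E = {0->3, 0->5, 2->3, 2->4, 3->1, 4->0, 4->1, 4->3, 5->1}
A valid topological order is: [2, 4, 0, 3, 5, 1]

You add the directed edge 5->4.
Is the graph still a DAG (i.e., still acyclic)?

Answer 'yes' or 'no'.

Given toposort: [2, 4, 0, 3, 5, 1]
Position of 5: index 4; position of 4: index 1
New edge 5->4: backward (u after v in old order)
Backward edge: old toposort is now invalid. Check if this creates a cycle.
Does 4 already reach 5? Reachable from 4: [0, 1, 3, 4, 5]. YES -> cycle!
Still a DAG? no

Answer: no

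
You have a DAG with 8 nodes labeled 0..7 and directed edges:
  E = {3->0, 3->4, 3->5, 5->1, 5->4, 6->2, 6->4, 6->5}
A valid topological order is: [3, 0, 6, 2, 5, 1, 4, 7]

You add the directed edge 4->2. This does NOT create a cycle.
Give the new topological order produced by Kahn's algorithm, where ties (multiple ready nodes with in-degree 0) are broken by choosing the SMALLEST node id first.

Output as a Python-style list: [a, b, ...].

Old toposort: [3, 0, 6, 2, 5, 1, 4, 7]
Added edge: 4->2
Position of 4 (6) > position of 2 (3). Must reorder: 4 must now come before 2.
Run Kahn's algorithm (break ties by smallest node id):
  initial in-degrees: [1, 1, 2, 0, 3, 2, 0, 0]
  ready (indeg=0): [3, 6, 7]
  pop 3: indeg[0]->0; indeg[4]->2; indeg[5]->1 | ready=[0, 6, 7] | order so far=[3]
  pop 0: no out-edges | ready=[6, 7] | order so far=[3, 0]
  pop 6: indeg[2]->1; indeg[4]->1; indeg[5]->0 | ready=[5, 7] | order so far=[3, 0, 6]
  pop 5: indeg[1]->0; indeg[4]->0 | ready=[1, 4, 7] | order so far=[3, 0, 6, 5]
  pop 1: no out-edges | ready=[4, 7] | order so far=[3, 0, 6, 5, 1]
  pop 4: indeg[2]->0 | ready=[2, 7] | order so far=[3, 0, 6, 5, 1, 4]
  pop 2: no out-edges | ready=[7] | order so far=[3, 0, 6, 5, 1, 4, 2]
  pop 7: no out-edges | ready=[] | order so far=[3, 0, 6, 5, 1, 4, 2, 7]
  Result: [3, 0, 6, 5, 1, 4, 2, 7]

Answer: [3, 0, 6, 5, 1, 4, 2, 7]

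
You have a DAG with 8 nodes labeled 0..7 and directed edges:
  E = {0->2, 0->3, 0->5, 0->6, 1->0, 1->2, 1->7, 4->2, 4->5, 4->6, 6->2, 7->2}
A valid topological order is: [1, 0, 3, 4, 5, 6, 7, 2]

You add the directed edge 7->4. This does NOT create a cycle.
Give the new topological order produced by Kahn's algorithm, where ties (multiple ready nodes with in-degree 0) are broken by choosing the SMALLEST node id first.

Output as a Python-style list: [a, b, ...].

Old toposort: [1, 0, 3, 4, 5, 6, 7, 2]
Added edge: 7->4
Position of 7 (6) > position of 4 (3). Must reorder: 7 must now come before 4.
Run Kahn's algorithm (break ties by smallest node id):
  initial in-degrees: [1, 0, 5, 1, 1, 2, 2, 1]
  ready (indeg=0): [1]
  pop 1: indeg[0]->0; indeg[2]->4; indeg[7]->0 | ready=[0, 7] | order so far=[1]
  pop 0: indeg[2]->3; indeg[3]->0; indeg[5]->1; indeg[6]->1 | ready=[3, 7] | order so far=[1, 0]
  pop 3: no out-edges | ready=[7] | order so far=[1, 0, 3]
  pop 7: indeg[2]->2; indeg[4]->0 | ready=[4] | order so far=[1, 0, 3, 7]
  pop 4: indeg[2]->1; indeg[5]->0; indeg[6]->0 | ready=[5, 6] | order so far=[1, 0, 3, 7, 4]
  pop 5: no out-edges | ready=[6] | order so far=[1, 0, 3, 7, 4, 5]
  pop 6: indeg[2]->0 | ready=[2] | order so far=[1, 0, 3, 7, 4, 5, 6]
  pop 2: no out-edges | ready=[] | order so far=[1, 0, 3, 7, 4, 5, 6, 2]
  Result: [1, 0, 3, 7, 4, 5, 6, 2]

Answer: [1, 0, 3, 7, 4, 5, 6, 2]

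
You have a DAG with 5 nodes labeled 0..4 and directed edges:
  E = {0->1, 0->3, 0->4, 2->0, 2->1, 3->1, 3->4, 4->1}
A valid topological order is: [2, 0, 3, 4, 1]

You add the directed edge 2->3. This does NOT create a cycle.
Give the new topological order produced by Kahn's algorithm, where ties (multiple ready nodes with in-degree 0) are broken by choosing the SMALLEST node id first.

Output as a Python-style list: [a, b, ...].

Answer: [2, 0, 3, 4, 1]

Derivation:
Old toposort: [2, 0, 3, 4, 1]
Added edge: 2->3
Position of 2 (0) < position of 3 (2). Old order still valid.
Run Kahn's algorithm (break ties by smallest node id):
  initial in-degrees: [1, 4, 0, 2, 2]
  ready (indeg=0): [2]
  pop 2: indeg[0]->0; indeg[1]->3; indeg[3]->1 | ready=[0] | order so far=[2]
  pop 0: indeg[1]->2; indeg[3]->0; indeg[4]->1 | ready=[3] | order so far=[2, 0]
  pop 3: indeg[1]->1; indeg[4]->0 | ready=[4] | order so far=[2, 0, 3]
  pop 4: indeg[1]->0 | ready=[1] | order so far=[2, 0, 3, 4]
  pop 1: no out-edges | ready=[] | order so far=[2, 0, 3, 4, 1]
  Result: [2, 0, 3, 4, 1]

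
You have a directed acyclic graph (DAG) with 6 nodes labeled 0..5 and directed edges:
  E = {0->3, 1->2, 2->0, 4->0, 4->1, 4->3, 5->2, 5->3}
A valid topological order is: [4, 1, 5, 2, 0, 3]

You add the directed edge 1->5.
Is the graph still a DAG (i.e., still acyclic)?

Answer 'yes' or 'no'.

Answer: yes

Derivation:
Given toposort: [4, 1, 5, 2, 0, 3]
Position of 1: index 1; position of 5: index 2
New edge 1->5: forward
Forward edge: respects the existing order. Still a DAG, same toposort still valid.
Still a DAG? yes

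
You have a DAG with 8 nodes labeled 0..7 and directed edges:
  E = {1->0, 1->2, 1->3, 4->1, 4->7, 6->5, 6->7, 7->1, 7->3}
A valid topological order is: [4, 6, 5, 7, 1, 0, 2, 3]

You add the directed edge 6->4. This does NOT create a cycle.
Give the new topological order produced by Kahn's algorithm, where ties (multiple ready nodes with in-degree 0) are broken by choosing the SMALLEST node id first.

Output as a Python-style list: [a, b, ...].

Old toposort: [4, 6, 5, 7, 1, 0, 2, 3]
Added edge: 6->4
Position of 6 (1) > position of 4 (0). Must reorder: 6 must now come before 4.
Run Kahn's algorithm (break ties by smallest node id):
  initial in-degrees: [1, 2, 1, 2, 1, 1, 0, 2]
  ready (indeg=0): [6]
  pop 6: indeg[4]->0; indeg[5]->0; indeg[7]->1 | ready=[4, 5] | order so far=[6]
  pop 4: indeg[1]->1; indeg[7]->0 | ready=[5, 7] | order so far=[6, 4]
  pop 5: no out-edges | ready=[7] | order so far=[6, 4, 5]
  pop 7: indeg[1]->0; indeg[3]->1 | ready=[1] | order so far=[6, 4, 5, 7]
  pop 1: indeg[0]->0; indeg[2]->0; indeg[3]->0 | ready=[0, 2, 3] | order so far=[6, 4, 5, 7, 1]
  pop 0: no out-edges | ready=[2, 3] | order so far=[6, 4, 5, 7, 1, 0]
  pop 2: no out-edges | ready=[3] | order so far=[6, 4, 5, 7, 1, 0, 2]
  pop 3: no out-edges | ready=[] | order so far=[6, 4, 5, 7, 1, 0, 2, 3]
  Result: [6, 4, 5, 7, 1, 0, 2, 3]

Answer: [6, 4, 5, 7, 1, 0, 2, 3]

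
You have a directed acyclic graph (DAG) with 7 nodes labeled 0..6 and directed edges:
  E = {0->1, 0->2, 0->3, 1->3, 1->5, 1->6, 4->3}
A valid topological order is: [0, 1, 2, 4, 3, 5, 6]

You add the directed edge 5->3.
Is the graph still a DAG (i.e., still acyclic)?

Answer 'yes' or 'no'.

Given toposort: [0, 1, 2, 4, 3, 5, 6]
Position of 5: index 5; position of 3: index 4
New edge 5->3: backward (u after v in old order)
Backward edge: old toposort is now invalid. Check if this creates a cycle.
Does 3 already reach 5? Reachable from 3: [3]. NO -> still a DAG (reorder needed).
Still a DAG? yes

Answer: yes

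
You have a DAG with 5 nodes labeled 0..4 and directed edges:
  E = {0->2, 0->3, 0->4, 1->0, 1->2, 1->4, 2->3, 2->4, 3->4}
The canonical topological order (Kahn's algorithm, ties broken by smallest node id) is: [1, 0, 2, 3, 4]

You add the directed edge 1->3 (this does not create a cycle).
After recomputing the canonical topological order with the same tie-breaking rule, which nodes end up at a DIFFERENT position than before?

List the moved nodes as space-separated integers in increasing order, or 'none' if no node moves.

Answer: none

Derivation:
Old toposort: [1, 0, 2, 3, 4]
Added edge 1->3
Recompute Kahn (smallest-id tiebreak):
  initial in-degrees: [1, 0, 2, 3, 4]
  ready (indeg=0): [1]
  pop 1: indeg[0]->0; indeg[2]->1; indeg[3]->2; indeg[4]->3 | ready=[0] | order so far=[1]
  pop 0: indeg[2]->0; indeg[3]->1; indeg[4]->2 | ready=[2] | order so far=[1, 0]
  pop 2: indeg[3]->0; indeg[4]->1 | ready=[3] | order so far=[1, 0, 2]
  pop 3: indeg[4]->0 | ready=[4] | order so far=[1, 0, 2, 3]
  pop 4: no out-edges | ready=[] | order so far=[1, 0, 2, 3, 4]
New canonical toposort: [1, 0, 2, 3, 4]
Compare positions:
  Node 0: index 1 -> 1 (same)
  Node 1: index 0 -> 0 (same)
  Node 2: index 2 -> 2 (same)
  Node 3: index 3 -> 3 (same)
  Node 4: index 4 -> 4 (same)
Nodes that changed position: none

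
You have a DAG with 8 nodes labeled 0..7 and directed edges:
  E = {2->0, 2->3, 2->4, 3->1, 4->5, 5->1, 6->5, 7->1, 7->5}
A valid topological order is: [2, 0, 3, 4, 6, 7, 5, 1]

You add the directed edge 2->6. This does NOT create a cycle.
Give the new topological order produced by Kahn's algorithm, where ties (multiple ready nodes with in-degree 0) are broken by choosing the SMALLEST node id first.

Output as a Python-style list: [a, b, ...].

Answer: [2, 0, 3, 4, 6, 7, 5, 1]

Derivation:
Old toposort: [2, 0, 3, 4, 6, 7, 5, 1]
Added edge: 2->6
Position of 2 (0) < position of 6 (4). Old order still valid.
Run Kahn's algorithm (break ties by smallest node id):
  initial in-degrees: [1, 3, 0, 1, 1, 3, 1, 0]
  ready (indeg=0): [2, 7]
  pop 2: indeg[0]->0; indeg[3]->0; indeg[4]->0; indeg[6]->0 | ready=[0, 3, 4, 6, 7] | order so far=[2]
  pop 0: no out-edges | ready=[3, 4, 6, 7] | order so far=[2, 0]
  pop 3: indeg[1]->2 | ready=[4, 6, 7] | order so far=[2, 0, 3]
  pop 4: indeg[5]->2 | ready=[6, 7] | order so far=[2, 0, 3, 4]
  pop 6: indeg[5]->1 | ready=[7] | order so far=[2, 0, 3, 4, 6]
  pop 7: indeg[1]->1; indeg[5]->0 | ready=[5] | order so far=[2, 0, 3, 4, 6, 7]
  pop 5: indeg[1]->0 | ready=[1] | order so far=[2, 0, 3, 4, 6, 7, 5]
  pop 1: no out-edges | ready=[] | order so far=[2, 0, 3, 4, 6, 7, 5, 1]
  Result: [2, 0, 3, 4, 6, 7, 5, 1]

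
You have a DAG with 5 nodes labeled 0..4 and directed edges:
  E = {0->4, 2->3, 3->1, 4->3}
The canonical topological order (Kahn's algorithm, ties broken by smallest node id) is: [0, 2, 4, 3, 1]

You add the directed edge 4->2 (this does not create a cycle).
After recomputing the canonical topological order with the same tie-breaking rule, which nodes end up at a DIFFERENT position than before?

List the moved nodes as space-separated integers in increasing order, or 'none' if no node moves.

Old toposort: [0, 2, 4, 3, 1]
Added edge 4->2
Recompute Kahn (smallest-id tiebreak):
  initial in-degrees: [0, 1, 1, 2, 1]
  ready (indeg=0): [0]
  pop 0: indeg[4]->0 | ready=[4] | order so far=[0]
  pop 4: indeg[2]->0; indeg[3]->1 | ready=[2] | order so far=[0, 4]
  pop 2: indeg[3]->0 | ready=[3] | order so far=[0, 4, 2]
  pop 3: indeg[1]->0 | ready=[1] | order so far=[0, 4, 2, 3]
  pop 1: no out-edges | ready=[] | order so far=[0, 4, 2, 3, 1]
New canonical toposort: [0, 4, 2, 3, 1]
Compare positions:
  Node 0: index 0 -> 0 (same)
  Node 1: index 4 -> 4 (same)
  Node 2: index 1 -> 2 (moved)
  Node 3: index 3 -> 3 (same)
  Node 4: index 2 -> 1 (moved)
Nodes that changed position: 2 4

Answer: 2 4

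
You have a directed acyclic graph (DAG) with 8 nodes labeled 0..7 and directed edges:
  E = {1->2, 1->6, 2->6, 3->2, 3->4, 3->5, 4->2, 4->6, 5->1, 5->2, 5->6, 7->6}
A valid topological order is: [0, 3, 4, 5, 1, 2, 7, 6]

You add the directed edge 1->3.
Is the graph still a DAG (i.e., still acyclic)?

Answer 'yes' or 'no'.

Given toposort: [0, 3, 4, 5, 1, 2, 7, 6]
Position of 1: index 4; position of 3: index 1
New edge 1->3: backward (u after v in old order)
Backward edge: old toposort is now invalid. Check if this creates a cycle.
Does 3 already reach 1? Reachable from 3: [1, 2, 3, 4, 5, 6]. YES -> cycle!
Still a DAG? no

Answer: no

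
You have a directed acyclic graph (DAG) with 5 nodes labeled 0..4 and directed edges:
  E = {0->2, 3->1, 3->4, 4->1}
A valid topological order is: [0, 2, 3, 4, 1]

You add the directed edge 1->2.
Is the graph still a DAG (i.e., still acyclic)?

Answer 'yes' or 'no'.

Answer: yes

Derivation:
Given toposort: [0, 2, 3, 4, 1]
Position of 1: index 4; position of 2: index 1
New edge 1->2: backward (u after v in old order)
Backward edge: old toposort is now invalid. Check if this creates a cycle.
Does 2 already reach 1? Reachable from 2: [2]. NO -> still a DAG (reorder needed).
Still a DAG? yes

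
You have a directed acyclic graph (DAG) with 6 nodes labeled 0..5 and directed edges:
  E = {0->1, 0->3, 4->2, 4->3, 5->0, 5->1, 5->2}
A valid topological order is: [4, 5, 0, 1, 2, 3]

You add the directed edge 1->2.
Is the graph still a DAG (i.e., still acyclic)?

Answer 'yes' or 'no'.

Given toposort: [4, 5, 0, 1, 2, 3]
Position of 1: index 3; position of 2: index 4
New edge 1->2: forward
Forward edge: respects the existing order. Still a DAG, same toposort still valid.
Still a DAG? yes

Answer: yes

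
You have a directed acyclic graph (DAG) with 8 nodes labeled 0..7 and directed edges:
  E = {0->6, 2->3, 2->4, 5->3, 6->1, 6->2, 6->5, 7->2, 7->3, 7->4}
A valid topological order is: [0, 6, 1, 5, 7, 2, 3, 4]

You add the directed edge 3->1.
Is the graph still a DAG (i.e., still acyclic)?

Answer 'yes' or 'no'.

Given toposort: [0, 6, 1, 5, 7, 2, 3, 4]
Position of 3: index 6; position of 1: index 2
New edge 3->1: backward (u after v in old order)
Backward edge: old toposort is now invalid. Check if this creates a cycle.
Does 1 already reach 3? Reachable from 1: [1]. NO -> still a DAG (reorder needed).
Still a DAG? yes

Answer: yes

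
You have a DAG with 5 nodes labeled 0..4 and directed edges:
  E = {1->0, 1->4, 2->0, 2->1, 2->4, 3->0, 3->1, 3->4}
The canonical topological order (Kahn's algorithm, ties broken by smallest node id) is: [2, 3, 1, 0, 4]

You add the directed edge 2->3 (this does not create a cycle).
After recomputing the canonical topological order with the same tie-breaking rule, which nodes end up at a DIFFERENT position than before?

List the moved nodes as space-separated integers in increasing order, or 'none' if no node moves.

Old toposort: [2, 3, 1, 0, 4]
Added edge 2->3
Recompute Kahn (smallest-id tiebreak):
  initial in-degrees: [3, 2, 0, 1, 3]
  ready (indeg=0): [2]
  pop 2: indeg[0]->2; indeg[1]->1; indeg[3]->0; indeg[4]->2 | ready=[3] | order so far=[2]
  pop 3: indeg[0]->1; indeg[1]->0; indeg[4]->1 | ready=[1] | order so far=[2, 3]
  pop 1: indeg[0]->0; indeg[4]->0 | ready=[0, 4] | order so far=[2, 3, 1]
  pop 0: no out-edges | ready=[4] | order so far=[2, 3, 1, 0]
  pop 4: no out-edges | ready=[] | order so far=[2, 3, 1, 0, 4]
New canonical toposort: [2, 3, 1, 0, 4]
Compare positions:
  Node 0: index 3 -> 3 (same)
  Node 1: index 2 -> 2 (same)
  Node 2: index 0 -> 0 (same)
  Node 3: index 1 -> 1 (same)
  Node 4: index 4 -> 4 (same)
Nodes that changed position: none

Answer: none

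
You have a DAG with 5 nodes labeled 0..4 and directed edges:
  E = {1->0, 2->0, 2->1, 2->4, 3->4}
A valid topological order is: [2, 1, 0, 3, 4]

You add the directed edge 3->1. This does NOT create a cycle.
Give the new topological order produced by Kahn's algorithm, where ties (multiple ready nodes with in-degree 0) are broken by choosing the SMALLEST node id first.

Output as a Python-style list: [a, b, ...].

Old toposort: [2, 1, 0, 3, 4]
Added edge: 3->1
Position of 3 (3) > position of 1 (1). Must reorder: 3 must now come before 1.
Run Kahn's algorithm (break ties by smallest node id):
  initial in-degrees: [2, 2, 0, 0, 2]
  ready (indeg=0): [2, 3]
  pop 2: indeg[0]->1; indeg[1]->1; indeg[4]->1 | ready=[3] | order so far=[2]
  pop 3: indeg[1]->0; indeg[4]->0 | ready=[1, 4] | order so far=[2, 3]
  pop 1: indeg[0]->0 | ready=[0, 4] | order so far=[2, 3, 1]
  pop 0: no out-edges | ready=[4] | order so far=[2, 3, 1, 0]
  pop 4: no out-edges | ready=[] | order so far=[2, 3, 1, 0, 4]
  Result: [2, 3, 1, 0, 4]

Answer: [2, 3, 1, 0, 4]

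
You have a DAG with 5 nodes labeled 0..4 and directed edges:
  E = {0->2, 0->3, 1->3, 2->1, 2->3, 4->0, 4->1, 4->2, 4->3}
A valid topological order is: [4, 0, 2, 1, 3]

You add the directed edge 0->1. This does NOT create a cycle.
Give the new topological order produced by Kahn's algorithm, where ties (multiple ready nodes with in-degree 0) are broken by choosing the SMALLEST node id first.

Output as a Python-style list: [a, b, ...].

Old toposort: [4, 0, 2, 1, 3]
Added edge: 0->1
Position of 0 (1) < position of 1 (3). Old order still valid.
Run Kahn's algorithm (break ties by smallest node id):
  initial in-degrees: [1, 3, 2, 4, 0]
  ready (indeg=0): [4]
  pop 4: indeg[0]->0; indeg[1]->2; indeg[2]->1; indeg[3]->3 | ready=[0] | order so far=[4]
  pop 0: indeg[1]->1; indeg[2]->0; indeg[3]->2 | ready=[2] | order so far=[4, 0]
  pop 2: indeg[1]->0; indeg[3]->1 | ready=[1] | order so far=[4, 0, 2]
  pop 1: indeg[3]->0 | ready=[3] | order so far=[4, 0, 2, 1]
  pop 3: no out-edges | ready=[] | order so far=[4, 0, 2, 1, 3]
  Result: [4, 0, 2, 1, 3]

Answer: [4, 0, 2, 1, 3]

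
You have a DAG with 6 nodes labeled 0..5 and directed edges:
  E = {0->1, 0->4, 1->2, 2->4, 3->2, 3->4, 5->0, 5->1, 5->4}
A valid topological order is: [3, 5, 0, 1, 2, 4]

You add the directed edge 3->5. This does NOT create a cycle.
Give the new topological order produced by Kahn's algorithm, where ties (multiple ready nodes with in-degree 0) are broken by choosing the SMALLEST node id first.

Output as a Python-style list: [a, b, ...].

Answer: [3, 5, 0, 1, 2, 4]

Derivation:
Old toposort: [3, 5, 0, 1, 2, 4]
Added edge: 3->5
Position of 3 (0) < position of 5 (1). Old order still valid.
Run Kahn's algorithm (break ties by smallest node id):
  initial in-degrees: [1, 2, 2, 0, 4, 1]
  ready (indeg=0): [3]
  pop 3: indeg[2]->1; indeg[4]->3; indeg[5]->0 | ready=[5] | order so far=[3]
  pop 5: indeg[0]->0; indeg[1]->1; indeg[4]->2 | ready=[0] | order so far=[3, 5]
  pop 0: indeg[1]->0; indeg[4]->1 | ready=[1] | order so far=[3, 5, 0]
  pop 1: indeg[2]->0 | ready=[2] | order so far=[3, 5, 0, 1]
  pop 2: indeg[4]->0 | ready=[4] | order so far=[3, 5, 0, 1, 2]
  pop 4: no out-edges | ready=[] | order so far=[3, 5, 0, 1, 2, 4]
  Result: [3, 5, 0, 1, 2, 4]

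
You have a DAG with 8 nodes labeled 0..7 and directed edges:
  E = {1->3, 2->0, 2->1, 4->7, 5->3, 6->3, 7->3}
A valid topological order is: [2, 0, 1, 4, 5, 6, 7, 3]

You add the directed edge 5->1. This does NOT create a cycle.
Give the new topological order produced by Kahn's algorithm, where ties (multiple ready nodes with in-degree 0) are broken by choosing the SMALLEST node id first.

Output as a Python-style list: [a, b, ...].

Answer: [2, 0, 4, 5, 1, 6, 7, 3]

Derivation:
Old toposort: [2, 0, 1, 4, 5, 6, 7, 3]
Added edge: 5->1
Position of 5 (4) > position of 1 (2). Must reorder: 5 must now come before 1.
Run Kahn's algorithm (break ties by smallest node id):
  initial in-degrees: [1, 2, 0, 4, 0, 0, 0, 1]
  ready (indeg=0): [2, 4, 5, 6]
  pop 2: indeg[0]->0; indeg[1]->1 | ready=[0, 4, 5, 6] | order so far=[2]
  pop 0: no out-edges | ready=[4, 5, 6] | order so far=[2, 0]
  pop 4: indeg[7]->0 | ready=[5, 6, 7] | order so far=[2, 0, 4]
  pop 5: indeg[1]->0; indeg[3]->3 | ready=[1, 6, 7] | order so far=[2, 0, 4, 5]
  pop 1: indeg[3]->2 | ready=[6, 7] | order so far=[2, 0, 4, 5, 1]
  pop 6: indeg[3]->1 | ready=[7] | order so far=[2, 0, 4, 5, 1, 6]
  pop 7: indeg[3]->0 | ready=[3] | order so far=[2, 0, 4, 5, 1, 6, 7]
  pop 3: no out-edges | ready=[] | order so far=[2, 0, 4, 5, 1, 6, 7, 3]
  Result: [2, 0, 4, 5, 1, 6, 7, 3]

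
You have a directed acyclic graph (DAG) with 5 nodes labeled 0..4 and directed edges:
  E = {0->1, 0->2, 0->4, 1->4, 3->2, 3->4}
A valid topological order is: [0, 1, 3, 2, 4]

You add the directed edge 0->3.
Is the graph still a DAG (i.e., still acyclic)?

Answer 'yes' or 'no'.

Given toposort: [0, 1, 3, 2, 4]
Position of 0: index 0; position of 3: index 2
New edge 0->3: forward
Forward edge: respects the existing order. Still a DAG, same toposort still valid.
Still a DAG? yes

Answer: yes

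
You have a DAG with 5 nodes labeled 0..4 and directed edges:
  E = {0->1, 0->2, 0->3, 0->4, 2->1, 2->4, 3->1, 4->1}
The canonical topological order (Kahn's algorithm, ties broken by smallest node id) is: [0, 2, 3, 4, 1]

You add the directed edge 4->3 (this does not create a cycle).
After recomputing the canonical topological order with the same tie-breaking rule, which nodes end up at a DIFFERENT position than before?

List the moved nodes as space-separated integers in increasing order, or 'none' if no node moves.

Old toposort: [0, 2, 3, 4, 1]
Added edge 4->3
Recompute Kahn (smallest-id tiebreak):
  initial in-degrees: [0, 4, 1, 2, 2]
  ready (indeg=0): [0]
  pop 0: indeg[1]->3; indeg[2]->0; indeg[3]->1; indeg[4]->1 | ready=[2] | order so far=[0]
  pop 2: indeg[1]->2; indeg[4]->0 | ready=[4] | order so far=[0, 2]
  pop 4: indeg[1]->1; indeg[3]->0 | ready=[3] | order so far=[0, 2, 4]
  pop 3: indeg[1]->0 | ready=[1] | order so far=[0, 2, 4, 3]
  pop 1: no out-edges | ready=[] | order so far=[0, 2, 4, 3, 1]
New canonical toposort: [0, 2, 4, 3, 1]
Compare positions:
  Node 0: index 0 -> 0 (same)
  Node 1: index 4 -> 4 (same)
  Node 2: index 1 -> 1 (same)
  Node 3: index 2 -> 3 (moved)
  Node 4: index 3 -> 2 (moved)
Nodes that changed position: 3 4

Answer: 3 4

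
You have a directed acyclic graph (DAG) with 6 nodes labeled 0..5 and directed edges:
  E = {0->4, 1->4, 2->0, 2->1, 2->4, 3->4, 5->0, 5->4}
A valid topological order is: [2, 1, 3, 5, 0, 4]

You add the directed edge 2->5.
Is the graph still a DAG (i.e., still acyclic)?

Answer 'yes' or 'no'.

Answer: yes

Derivation:
Given toposort: [2, 1, 3, 5, 0, 4]
Position of 2: index 0; position of 5: index 3
New edge 2->5: forward
Forward edge: respects the existing order. Still a DAG, same toposort still valid.
Still a DAG? yes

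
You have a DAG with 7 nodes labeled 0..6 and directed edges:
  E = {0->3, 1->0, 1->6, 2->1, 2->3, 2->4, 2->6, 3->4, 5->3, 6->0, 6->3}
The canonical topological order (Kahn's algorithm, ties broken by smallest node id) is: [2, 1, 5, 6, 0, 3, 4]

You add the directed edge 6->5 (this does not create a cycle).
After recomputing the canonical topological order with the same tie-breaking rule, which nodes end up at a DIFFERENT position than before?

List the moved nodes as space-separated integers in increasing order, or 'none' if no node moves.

Old toposort: [2, 1, 5, 6, 0, 3, 4]
Added edge 6->5
Recompute Kahn (smallest-id tiebreak):
  initial in-degrees: [2, 1, 0, 4, 2, 1, 2]
  ready (indeg=0): [2]
  pop 2: indeg[1]->0; indeg[3]->3; indeg[4]->1; indeg[6]->1 | ready=[1] | order so far=[2]
  pop 1: indeg[0]->1; indeg[6]->0 | ready=[6] | order so far=[2, 1]
  pop 6: indeg[0]->0; indeg[3]->2; indeg[5]->0 | ready=[0, 5] | order so far=[2, 1, 6]
  pop 0: indeg[3]->1 | ready=[5] | order so far=[2, 1, 6, 0]
  pop 5: indeg[3]->0 | ready=[3] | order so far=[2, 1, 6, 0, 5]
  pop 3: indeg[4]->0 | ready=[4] | order so far=[2, 1, 6, 0, 5, 3]
  pop 4: no out-edges | ready=[] | order so far=[2, 1, 6, 0, 5, 3, 4]
New canonical toposort: [2, 1, 6, 0, 5, 3, 4]
Compare positions:
  Node 0: index 4 -> 3 (moved)
  Node 1: index 1 -> 1 (same)
  Node 2: index 0 -> 0 (same)
  Node 3: index 5 -> 5 (same)
  Node 4: index 6 -> 6 (same)
  Node 5: index 2 -> 4 (moved)
  Node 6: index 3 -> 2 (moved)
Nodes that changed position: 0 5 6

Answer: 0 5 6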